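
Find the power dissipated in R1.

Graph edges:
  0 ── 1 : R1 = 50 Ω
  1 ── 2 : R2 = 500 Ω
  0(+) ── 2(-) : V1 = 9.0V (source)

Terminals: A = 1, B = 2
Nodal analysis, taking node 2 as the 0 V reference.
Source V1 fixes V_0 = 9 V.
KCL at each unknown node (sum of currents leaving = 0; resistances in Ω):
  Node 1: (V_1 - 9)/50 + (V_1 - 0)/500 = 0
Collecting terms: 0.022 × V_1 = 0.18  =>  V_1 = 8.182 V
I_R1 = (V_0 - V_1)/R1 = (9 - 8.182)/50 = 0.01636 A
P_R1 = I_R1² × R1 = (0.01636)² × 50 = 0.01339 W

Final answer: 0.01339 W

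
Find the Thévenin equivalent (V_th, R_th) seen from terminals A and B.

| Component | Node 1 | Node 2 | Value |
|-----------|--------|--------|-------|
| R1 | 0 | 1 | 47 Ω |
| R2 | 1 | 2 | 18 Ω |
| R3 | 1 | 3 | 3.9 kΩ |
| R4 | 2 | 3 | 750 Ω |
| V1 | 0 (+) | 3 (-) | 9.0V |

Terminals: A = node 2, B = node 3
Step 1 — V_th is the open-circuit voltage V_A - V_B (nothing connected across the terminals).
Nodal analysis, taking node 3 as the 0 V reference.
Source V1 fixes V_0 = 9 V.
KCL at each unknown node (sum of currents leaving = 0; resistances in Ω):
  Node 1: (V_1 - 9)/47 + (V_1 - V_2)/18 + (V_1 - 0)/3900 = 0
  Node 2: (V_2 - V_1)/18 + (V_2 - 0)/750 = 0
Collecting terms (coefficients in siemens):
  0.07709·V_1 - 0.05556·V_2 = 0.1915
  0.05689·V_2 - 0.05556·V_1 = 0
Determinant D = (0.07709)(0.05689) - (-0.05556)(-0.05556) = 0.001299
V_1 = [(0.1915)(0.05689) - (-0.05556)(0)]/D = 8.386 V
V_2 = [(0.07709)(0) - (0.1915)(-0.05556)]/D = 8.189 V
V_th = V_2 - V_3 = 8.189 - 0 = 8.189 V
Step 2 — R_th: zero the source — replace V1 by a short circuit (node 3 merges into node 0) — and find the resistance seen between A (node 2) and B (node 0).
Reduce the network between node 2 (A) and node 0 (B) by series/parallel combination:
  Rp1 = R1 ‖ R3 (parallel, both between nodes 0 and 1) = 1/(1/47 + 1/3900) = 46.44 Ω
  Rs1 = R2 + Rp1 (series, joined only at node 1) = 18 + 46.44 = 64.44 Ω
  Rp2 = R4 ‖ Rs1 (parallel, both between nodes 0 and 2) = 1/(1/750 + 1/64.44) = 59.34 Ω
R_th = 59.34 Ω

Final answer: V_th = 8.189 V, R_th = 59.34 Ω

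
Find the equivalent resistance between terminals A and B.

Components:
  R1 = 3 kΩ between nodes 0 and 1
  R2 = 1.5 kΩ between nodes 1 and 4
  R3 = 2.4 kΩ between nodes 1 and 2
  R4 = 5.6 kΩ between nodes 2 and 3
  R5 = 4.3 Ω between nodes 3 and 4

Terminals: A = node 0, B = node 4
Reduce the network between node 0 (A) and node 4 (B) by series/parallel combination:
  Rs1 = R3 + R4 (series, joined only at node 2) = 2400 + 5600 = 8000 Ω
  Rs2 = R5 + Rs1 (series, joined only at node 3) = 4.3 + 8000 = 8004 Ω
  Rp1 = R2 ‖ Rs2 (parallel, both between nodes 1 and 4) = 1/(1/1500 + 1/8004) = 1263 Ω
  Rs3 = R1 + Rp1 (series, joined only at node 1) = 3000 + 1263 = 4263 Ω
R_eq = 4.263 kΩ

Final answer: 4.263 kΩ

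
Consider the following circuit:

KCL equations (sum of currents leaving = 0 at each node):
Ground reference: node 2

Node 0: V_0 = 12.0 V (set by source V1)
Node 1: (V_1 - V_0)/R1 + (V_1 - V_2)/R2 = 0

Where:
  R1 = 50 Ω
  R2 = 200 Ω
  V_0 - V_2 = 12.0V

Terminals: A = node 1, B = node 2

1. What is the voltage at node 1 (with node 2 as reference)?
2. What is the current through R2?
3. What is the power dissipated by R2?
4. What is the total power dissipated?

Nodal analysis, taking node 2 as the 0 V reference.
Source V1 fixes V_0 = 12 V.
KCL at each unknown node (sum of currents leaving = 0; resistances in Ω):
  Node 1: (V_1 - 12)/50 + (V_1 - 0)/200 = 0
Collecting terms: 0.025 × V_1 = 0.24  =>  V_1 = 9.6 V
Part 1:
  Read off the nodal solution: V_1 = 9.6 V
Part 2:
  I_R2 = (V_1 - V_2)/R2 = (9.6 - 0)/200 = 0.048 A
  Magnitude: I_R2 = 0.048 A
Part 3:
  I_R2 = (V_1 - V_2)/R2 = (9.6 - 0)/200 = 0.048 A
  P_R2 = I_R2² × R2 = (0.048)² × 200 = 0.4608 W
Part 4:
  Power in each resistor, P = (ΔV)²/R:
    P_R1 = (12 - 9.6)²/50 = 0.1152 W
    P_R2 = (9.6 - 0)²/200 = 0.4608 W
  P_total = P_R1 + P_R2 = 0.576 W

Final answers:
1. V_1 = 9.6 V
2. I_R2 = 0.048 A
3. P_R2 = 0.4608 W
4. P_total = 0.576 W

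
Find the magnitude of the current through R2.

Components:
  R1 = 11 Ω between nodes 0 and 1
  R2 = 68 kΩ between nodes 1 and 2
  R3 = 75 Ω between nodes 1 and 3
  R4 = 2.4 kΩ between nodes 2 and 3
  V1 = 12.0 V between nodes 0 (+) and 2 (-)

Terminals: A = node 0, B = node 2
Nodal analysis, taking node 2 as the 0 V reference.
Source V1 fixes V_0 = 12 V.
KCL at each unknown node (sum of currents leaving = 0; resistances in Ω):
  Node 1: (V_1 - 12)/11 + (V_1 - 0)/68000 + (V_1 - V_3)/75 = 0
  Node 3: (V_3 - V_1)/75 + (V_3 - 0)/2400 = 0
Collecting terms (coefficients in siemens):
  0.1043·V_1 - 0.01333·V_3 = 1.091
  0.01375·V_3 - 0.01333·V_1 = 0
Determinant D = (0.1043)(0.01375) - (-0.01333)(-0.01333) = 0.001256
V_1 = [(1.091)(0.01375) - (-0.01333)(0)]/D = 11.94 V
V_3 = [(0.1043)(0) - (1.091)(-0.01333)]/D = 11.58 V
I_R2 = (V_1 - V_2)/R2 = (11.94 - 0)/68000 = 0.0001757 A
|I_R2| = 0.0001757 A

Final answer: |I_R2| = 0.0001757 A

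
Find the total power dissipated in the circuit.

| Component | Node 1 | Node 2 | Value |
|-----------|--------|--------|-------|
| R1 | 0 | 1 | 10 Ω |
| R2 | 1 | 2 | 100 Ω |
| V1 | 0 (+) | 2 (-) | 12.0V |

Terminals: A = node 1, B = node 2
Nodal analysis, taking node 2 as the 0 V reference.
Source V1 fixes V_0 = 12 V.
KCL at each unknown node (sum of currents leaving = 0; resistances in Ω):
  Node 1: (V_1 - 12)/10 + (V_1 - 0)/100 = 0
Collecting terms: 0.11 × V_1 = 1.2  =>  V_1 = 10.91 V
Power in each resistor, P = (ΔV)²/R:
  P_R1 = (12 - 10.91)²/10 = 0.119 W
  P_R2 = (10.91 - 0)²/100 = 1.19 W
P_total = P_R1 + P_R2 = 1.309 W

Final answer: 1.309 W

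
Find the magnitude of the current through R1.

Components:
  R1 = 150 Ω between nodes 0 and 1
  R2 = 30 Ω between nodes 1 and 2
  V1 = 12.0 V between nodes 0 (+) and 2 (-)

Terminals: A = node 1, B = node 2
Nodal analysis, taking node 2 as the 0 V reference.
Source V1 fixes V_0 = 12 V.
KCL at each unknown node (sum of currents leaving = 0; resistances in Ω):
  Node 1: (V_1 - 12)/150 + (V_1 - 0)/30 = 0
Collecting terms: 0.04 × V_1 = 0.08  =>  V_1 = 2 V
I_R1 = (V_0 - V_1)/R1 = (12 - 2)/150 = 0.06667 A
|I_R1| = 0.06667 A

Final answer: |I_R1| = 0.06667 A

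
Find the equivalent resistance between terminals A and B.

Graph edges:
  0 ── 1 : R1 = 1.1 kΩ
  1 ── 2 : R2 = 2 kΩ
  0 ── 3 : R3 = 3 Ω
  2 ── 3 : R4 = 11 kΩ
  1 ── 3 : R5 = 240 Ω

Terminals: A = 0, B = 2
The network is not a plain series/parallel combination. Inject a 1 A test current into terminal A (node 0) and return it from terminal B (node 2); then R_eq = V_A / (1 A).
Nodal analysis, taking node 2 as the 0 V reference.
Current source I_test pushes 1 A into node 0 and draws it out of node 2.
KCL at each unknown node (sum of currents leaving = 0; resistances in Ω):
  Node 0: (V_0 - V_1)/1100 + (V_0 - V_3)/3 - 1 = 0
  Node 1: (V_1 - V_0)/1100 + (V_1 - 0)/2000 + (V_1 - V_3)/240 = 0
  Node 3: (V_3 - V_0)/3 + (V_3 - V_1)/240 + (V_3 - 0)/11000 = 0
Collecting terms (coefficients in siemens):
  0.3342·V_0 - 0.0009091·V_1 - 0.3333·V_3 = 1
  0.005576·V_1 - 0.0009091·V_0 - 0.004167·V_3 = 0
  0.3376·V_3 - 0.3333·V_0 - 0.004167·V_1 = 0
Solving these 3 simultaneous equations (Gaussian elimination) gives:
  V_0 = 1833 V, V_1 = 1667 V, V_3 = 1831 V
R_eq = V_0 / 1 A = 1833 Ω = 1.833 kΩ

Final answer: 1.833 kΩ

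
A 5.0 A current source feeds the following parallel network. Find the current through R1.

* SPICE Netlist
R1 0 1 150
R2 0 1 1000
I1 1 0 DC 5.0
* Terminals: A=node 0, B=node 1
All resistors sit directly between nodes 0 and 1, so they are in parallel and share one voltage V; the full source current 5 A splits among them.
1/R_par = 1/150 + 1/1000 = 0.007667 S  =>  R_par = 130.4 Ω
V = I × R_par = 5 × 130.4 = 652.2 V
I_R1 = V/R1 = 652.2/150 = 4.348 A

Final answer: 4.348 A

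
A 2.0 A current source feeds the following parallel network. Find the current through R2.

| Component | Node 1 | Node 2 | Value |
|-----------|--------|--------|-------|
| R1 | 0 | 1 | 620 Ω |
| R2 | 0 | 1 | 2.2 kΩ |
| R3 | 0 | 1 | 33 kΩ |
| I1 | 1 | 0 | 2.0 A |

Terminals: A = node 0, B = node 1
All resistors sit directly between nodes 0 and 1, so they are in parallel and share one voltage V; the full source current 2 A splits among them.
1/R_par = 1/620 + 1/2200 + 1/33000 = 0.002098 S  =>  R_par = 476.7 Ω
V = I × R_par = 2 × 476.7 = 953.4 V
I_R2 = V/R2 = 953.4/2200 = 0.4334 A

Final answer: 0.4334 A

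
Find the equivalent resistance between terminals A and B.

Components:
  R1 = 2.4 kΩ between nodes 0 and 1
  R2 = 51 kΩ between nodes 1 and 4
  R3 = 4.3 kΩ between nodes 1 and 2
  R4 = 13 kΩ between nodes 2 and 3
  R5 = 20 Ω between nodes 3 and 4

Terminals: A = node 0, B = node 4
Reduce the network between node 0 (A) and node 4 (B) by series/parallel combination:
  Rs1 = R3 + R4 (series, joined only at node 2) = 4300 + 13000 = 17300 Ω
  Rs2 = R5 + Rs1 (series, joined only at node 3) = 20 + 17300 = 17320 Ω
  Rp1 = R2 ‖ Rs2 (parallel, both between nodes 1 and 4) = 1/(1/51000 + 1/17320) = 12930 Ω
  Rs3 = R1 + Rp1 (series, joined only at node 1) = 2400 + 12930 = 15330 Ω
R_eq = 15.33 kΩ

Final answer: 15.33 kΩ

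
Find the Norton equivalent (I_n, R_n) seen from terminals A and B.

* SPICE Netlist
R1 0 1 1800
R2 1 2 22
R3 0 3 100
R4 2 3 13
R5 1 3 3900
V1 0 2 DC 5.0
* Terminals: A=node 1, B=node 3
Find the Thévenin equivalent first; then I_n = V_th/R_th and R_n = R_th.
Step 1 — V_th is the open-circuit voltage V_A - V_B (nothing connected across the terminals).
Nodal analysis, taking node 2 as the 0 V reference.
Source V1 fixes V_0 = 5 V.
KCL at each unknown node (sum of currents leaving = 0; resistances in Ω):
  Node 1: (V_1 - 5)/1800 + (V_1 - 0)/22 + (V_1 - V_3)/3900 = 0
  Node 3: (V_3 - 5)/100 + (V_3 - 0)/13 + (V_3 - V_1)/3900 = 0
Collecting terms (coefficients in siemens):
  0.04627·V_1 - 0.0002564·V_3 = 0.002778
  0.08718·V_3 - 0.0002564·V_1 = 0.05
Determinant D = (0.04627)(0.08718) - (-0.0002564)(-0.0002564) = 0.004033
V_1 = [(0.002778)(0.08718) - (-0.0002564)(0.05)]/D = 0.06322 V
V_3 = [(0.04627)(0.05) - (0.002778)(-0.0002564)]/D = 0.5737 V
V_th = V_1 - V_3 = 0.06322 - 0.5737 = -0.5105 V
Step 2 — R_th: zero the source — replace V1 by a short circuit (node 2 merges into node 0) — and find the resistance seen between A (node 1) and B (node 3).
Reduce the network between node 1 (A) and node 3 (B) by series/parallel combination:
  Rp1 = R1 ‖ R2 (parallel, both between nodes 0 and 1) = 1/(1/1800 + 1/22) = 21.73 Ω
  Rp2 = R3 ‖ R4 (parallel, both between nodes 0 and 3) = 1/(1/100 + 1/13) = 11.5 Ω
  Rs1 = Rp1 + Rp2 (series, joined only at node 0) = 21.73 + 11.5 = 33.24 Ω
  Rp3 = R5 ‖ Rs1 (parallel, both between nodes 1 and 3) = 1/(1/3900 + 1/33.24) = 32.96 Ω
R_th = 32.96 Ω
I_n = V_th/R_th = -0.5105/32.96 = -0.01549 A, and R_n = R_th = 32.96 Ω

Final answer: I_n = -0.01549 A, R_n = 32.96 Ω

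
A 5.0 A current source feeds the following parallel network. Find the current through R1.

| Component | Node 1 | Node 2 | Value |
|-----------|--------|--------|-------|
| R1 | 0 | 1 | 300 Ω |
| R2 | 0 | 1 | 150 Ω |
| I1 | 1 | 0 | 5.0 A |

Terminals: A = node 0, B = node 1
All resistors sit directly between nodes 0 and 1, so they are in parallel and share one voltage V; the full source current 5 A splits among them.
1/R_par = 1/300 + 1/150 = 0.01 S  =>  R_par = 100 Ω
V = I × R_par = 5 × 100 = 500 V
I_R1 = V/R1 = 500/300 = 1.667 A

Final answer: 1.667 A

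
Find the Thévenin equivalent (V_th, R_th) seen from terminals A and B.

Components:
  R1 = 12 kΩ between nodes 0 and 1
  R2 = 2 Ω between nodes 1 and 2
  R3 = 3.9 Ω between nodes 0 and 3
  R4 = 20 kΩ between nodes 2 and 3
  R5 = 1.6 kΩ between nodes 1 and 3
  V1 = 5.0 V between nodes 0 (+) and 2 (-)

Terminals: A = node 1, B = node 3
Step 1 — V_th is the open-circuit voltage V_A - V_B (nothing connected across the terminals).
Nodal analysis, taking node 2 as the 0 V reference.
Source V1 fixes V_0 = 5 V.
KCL at each unknown node (sum of currents leaving = 0; resistances in Ω):
  Node 1: (V_1 - 5)/12000 + (V_1 - 0)/2 + (V_1 - V_3)/1600 = 0
  Node 3: (V_3 - 5)/3.9 + (V_3 - 0)/20000 + (V_3 - V_1)/1600 = 0
Collecting terms (coefficients in siemens):
  0.5007·V_1 - 0.000625·V_3 = 0.0004167
  0.2571·V_3 - 0.000625·V_1 = 1.282
Determinant D = (0.5007)(0.2571) - (-0.000625)(-0.000625) = 0.1287
V_1 = [(0.0004167)(0.2571) - (-0.000625)(1.282)]/D = 0.007057 V
V_3 = [(0.5007)(1.282) - (0.0004167)(-0.000625)]/D = 4.987 V
V_th = V_1 - V_3 = 0.007057 - 4.987 = -4.98 V
Step 2 — R_th: zero the source — replace V1 by a short circuit (node 2 merges into node 0) — and find the resistance seen between A (node 1) and B (node 3).
Reduce the network between node 1 (A) and node 3 (B) by series/parallel combination:
  Rp1 = R1 ‖ R2 (parallel, both between nodes 0 and 1) = 1/(1/12000 + 1/2) = 2 Ω
  Rp2 = R3 ‖ R4 (parallel, both between nodes 0 and 3) = 1/(1/3.9 + 1/20000) = 3.899 Ω
  Rs1 = Rp1 + Rp2 (series, joined only at node 0) = 2 + 3.899 = 5.899 Ω
  Rp3 = R5 ‖ Rs1 (parallel, both between nodes 1 and 3) = 1/(1/1600 + 1/5.899) = 5.877 Ω
R_th = 5.877 Ω

Final answer: V_th = -4.98 V, R_th = 5.877 Ω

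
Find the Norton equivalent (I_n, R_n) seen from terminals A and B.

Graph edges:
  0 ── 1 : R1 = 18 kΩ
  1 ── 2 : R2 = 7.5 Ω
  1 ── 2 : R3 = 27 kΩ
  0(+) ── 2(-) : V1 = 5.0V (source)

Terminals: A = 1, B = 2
Find the Thévenin equivalent first; then I_n = V_th/R_th and R_n = R_th.
Step 1 — V_th is the open-circuit voltage V_A - V_B (nothing connected across the terminals).
Nodal analysis, taking node 2 as the 0 V reference.
Source V1 fixes V_0 = 5 V.
KCL at each unknown node (sum of currents leaving = 0; resistances in Ω):
  Node 1: (V_1 - 5)/18000 + (V_1 - 0)/7.5 + (V_1 - 0)/27000 = 0
Collecting terms: 0.1334 × V_1 = 0.0002778  =>  V_1 = 0.002082 V
V_th = V_1 - V_2 = 0.002082 - 0 = 0.002082 V
Step 2 — R_th: zero the source — replace V1 by a short circuit (node 2 merges into node 0) — and find the resistance seen between A (node 1) and B (node 0).
Reduce the network between node 1 (A) and node 0 (B) by series/parallel combination:
  Rp1 = R1 ‖ R2 ‖ R3 (parallel, all between nodes 0 and 1) = 1/(1/18000 + 1/7.5 + 1/27000) = 7.495 Ω
R_th = 7.495 Ω
I_n = V_th/R_th = 0.002082/7.495 = 0.0002778 A, and R_n = R_th = 7.495 Ω

Final answer: I_n = 0.0002778 A, R_n = 7.495 Ω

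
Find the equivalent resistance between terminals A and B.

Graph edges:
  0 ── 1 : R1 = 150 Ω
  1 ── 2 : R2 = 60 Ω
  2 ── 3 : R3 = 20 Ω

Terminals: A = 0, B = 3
Reduce the network between node 0 (A) and node 3 (B) by series/parallel combination:
  Rs1 = R1 + R2 (series, joined only at node 1) = 150 + 60 = 210 Ω
  Rs2 = R3 + Rs1 (series, joined only at node 2) = 20 + 210 = 230 Ω
R_eq = 230 Ω

Final answer: 230 Ω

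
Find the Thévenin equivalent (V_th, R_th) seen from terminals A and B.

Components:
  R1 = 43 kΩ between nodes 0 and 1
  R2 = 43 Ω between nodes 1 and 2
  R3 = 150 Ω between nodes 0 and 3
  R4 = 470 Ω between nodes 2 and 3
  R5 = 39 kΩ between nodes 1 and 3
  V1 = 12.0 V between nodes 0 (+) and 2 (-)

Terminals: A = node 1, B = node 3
Step 1 — V_th is the open-circuit voltage V_A - V_B (nothing connected across the terminals).
Nodal analysis, taking node 2 as the 0 V reference.
Source V1 fixes V_0 = 12 V.
KCL at each unknown node (sum of currents leaving = 0; resistances in Ω):
  Node 1: (V_1 - 12)/43000 + (V_1 - 0)/43 + (V_1 - V_3)/39000 = 0
  Node 3: (V_3 - 12)/150 + (V_3 - 0)/470 + (V_3 - V_1)/39000 = 0
Collecting terms (coefficients in siemens):
  0.0233·V_1 - 0.00002564·V_3 = 0.0002791
  0.00882·V_3 - 0.00002564·V_1 = 0.08
Determinant D = (0.0233)(0.00882) - (-0.00002564)(-0.00002564) = 0.0002055
V_1 = [(0.0002791)(0.00882) - (-0.00002564)(0.08)]/D = 0.02195 V
V_3 = [(0.0233)(0.08) - (0.0002791)(-0.00002564)]/D = 9.07 V
V_th = V_1 - V_3 = 0.02195 - 9.07 = -9.048 V
Step 2 — R_th: zero the source — replace V1 by a short circuit (node 2 merges into node 0) — and find the resistance seen between A (node 1) and B (node 3).
Reduce the network between node 1 (A) and node 3 (B) by series/parallel combination:
  Rp1 = R1 ‖ R2 (parallel, both between nodes 0 and 1) = 1/(1/43000 + 1/43) = 42.96 Ω
  Rp2 = R3 ‖ R4 (parallel, both between nodes 0 and 3) = 1/(1/150 + 1/470) = 113.7 Ω
  Rs1 = Rp1 + Rp2 (series, joined only at node 0) = 42.96 + 113.7 = 156.7 Ω
  Rp3 = R5 ‖ Rs1 (parallel, both between nodes 1 and 3) = 1/(1/39000 + 1/156.7) = 156 Ω
R_th = 156 Ω

Final answer: V_th = -9.048 V, R_th = 156 Ω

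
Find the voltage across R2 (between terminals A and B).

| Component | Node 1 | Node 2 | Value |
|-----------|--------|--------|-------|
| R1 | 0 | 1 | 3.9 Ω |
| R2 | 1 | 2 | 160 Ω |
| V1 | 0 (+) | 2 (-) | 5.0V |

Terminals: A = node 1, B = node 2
R1 and R2 are in series across V1 (node 0 → node 1 → node 2), and the output A–B is taken across R2, so this is a voltage divider.
Series current: I = V1/(R1 + R2) = 5/(3.9 + 160) = 5/163.9 = 0.03051 A
V_R2 = I × R2 = V1 × R2/(R1 + R2) = 5 × 160/163.9 = 4.881 V

Final answer: 4.881 V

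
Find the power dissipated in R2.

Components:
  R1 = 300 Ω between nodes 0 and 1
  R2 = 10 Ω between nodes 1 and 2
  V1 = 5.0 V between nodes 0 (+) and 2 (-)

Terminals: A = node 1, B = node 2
Nodal analysis, taking node 2 as the 0 V reference.
Source V1 fixes V_0 = 5 V.
KCL at each unknown node (sum of currents leaving = 0; resistances in Ω):
  Node 1: (V_1 - 5)/300 + (V_1 - 0)/10 = 0
Collecting terms: 0.1033 × V_1 = 0.01667  =>  V_1 = 0.1613 V
I_R2 = (V_1 - V_2)/R2 = (0.1613 - 0)/10 = 0.01613 A
P_R2 = I_R2² × R2 = (0.01613)² × 10 = 0.002601 W

Final answer: 0.002601 W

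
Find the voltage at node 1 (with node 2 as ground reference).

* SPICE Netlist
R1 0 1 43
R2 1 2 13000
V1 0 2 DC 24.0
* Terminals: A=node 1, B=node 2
Nodal analysis, taking node 2 as the 0 V reference.
Source V1 fixes V_0 = 24 V.
KCL at each unknown node (sum of currents leaving = 0; resistances in Ω):
  Node 1: (V_1 - 24)/43 + (V_1 - 0)/13000 = 0
Collecting terms: 0.02333 × V_1 = 0.5581  =>  V_1 = 23.92 V
The requested potential is V_1 = 23.92 V.

Final answer: V_1 = 23.92 V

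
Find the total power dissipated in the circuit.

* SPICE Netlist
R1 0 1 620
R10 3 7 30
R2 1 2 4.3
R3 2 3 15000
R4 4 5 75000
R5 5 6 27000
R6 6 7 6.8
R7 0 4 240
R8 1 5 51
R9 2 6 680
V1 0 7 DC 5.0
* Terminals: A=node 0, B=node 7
Nodal analysis, taking node 7 as the 0 V reference.
Source V1 fixes V_0 = 5 V.
KCL at each unknown node (sum of currents leaving = 0; resistances in Ω):
  Node 1: (V_1 - 5)/620 + (V_1 - V_2)/4.3 + (V_1 - V_5)/51 = 0
  Node 2: (V_2 - V_1)/4.3 + (V_2 - V_3)/15000 + (V_2 - V_6)/680 = 0
  Node 3: (V_3 - V_2)/15000 + (V_3 - 0)/30 = 0
  Node 4: (V_4 - V_5)/75000 + (V_4 - 5)/240 = 0
  Node 5: (V_5 - V_4)/75000 + (V_5 - V_6)/27000 + (V_5 - V_1)/51 = 0
  Node 6: (V_6 - V_5)/27000 + (V_6 - 0)/6.8 + (V_6 - V_2)/680 = 0
Collecting terms (coefficients in siemens):
  0.2538·V_1 - 0.2326·V_2 - 0.01961·V_5 = 0.008065
  0.2341·V_2 - 0.2326·V_1 - 0.00006667·V_3 - 0.001471·V_6 = 0
  0.0334·V_3 - 0.00006667·V_2 = 0
  0.00418·V_4 - 0.00001333·V_5 = 0.02083
  0.01966·V_5 - 0.01961·V_1 - 0.00001333·V_4 - 0.00003704·V_6 = 0
  0.1486·V_6 - 0.001471·V_2 - 0.00003704·V_5 = 0
Solving these 6 simultaneous equations (Gaussian elimination) gives:
  V_1 = 2.561 V, V_2 = 2.544 V, V_3 = 0.005078 V, V_4 = 4.992 V
  V_5 = 2.558 V, V_6 = 0.02582 V
Power in each resistor, P = (ΔV)²/R:
  P_R1 = (5 - 2.561)²/620 = 0.009596 W
  P_R2 = (2.561 - 2.544)²/4.3 = 0.00006449 W
  P_R3 = (2.544 - 0.005078)²/15000 = 0.0004298 W
  P_R4 = (4.992 - 2.558)²/75000 = 0.00007902 W
  P_R5 = (2.558 - 0.02582)²/27000 = 0.0002374 W
  P_R6 = (0.02582 - 0)²/6.8 = 0.00009805 W
  P_R7 = (5 - 4.992)²/240 = 0.0000002529 W
  P_R8 = (2.561 - 2.558)²/51 = 0.0000001917 W
  P_R9 = (2.544 - 0.02582)²/680 = 0.009327 W
  P_R10 = (0.005078 - 0)²/30 = 0.0000008596 W
P_total = P_R1 + P_R2 + P_R3 + P_R4 + P_R5 + P_R6 + P_R7 + P_R8 + P_R9 + P_R10 = 0.01983 W

Final answer: 0.01983 W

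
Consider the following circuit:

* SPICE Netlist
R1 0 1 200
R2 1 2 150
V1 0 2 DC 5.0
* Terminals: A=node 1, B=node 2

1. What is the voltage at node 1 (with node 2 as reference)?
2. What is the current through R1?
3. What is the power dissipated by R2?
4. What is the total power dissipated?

Nodal analysis, taking node 2 as the 0 V reference.
Source V1 fixes V_0 = 5 V.
KCL at each unknown node (sum of currents leaving = 0; resistances in Ω):
  Node 1: (V_1 - 5)/200 + (V_1 - 0)/150 = 0
Collecting terms: 0.01167 × V_1 = 0.025  =>  V_1 = 2.143 V
Part 1:
  Read off the nodal solution: V_1 = 2.143 V
Part 2:
  I_R1 = (V_0 - V_1)/R1 = (5 - 2.143)/200 = 0.01429 A
  Magnitude: I_R1 = 0.01429 A
Part 3:
  I_R2 = (V_1 - V_2)/R2 = (2.143 - 0)/150 = 0.01429 A
  P_R2 = I_R2² × R2 = (0.01429)² × 150 = 0.03061 W
Part 4:
  Power in each resistor, P = (ΔV)²/R:
    P_R1 = (5 - 2.143)²/200 = 0.04082 W
    P_R2 = (2.143 - 0)²/150 = 0.03061 W
  P_total = P_R1 + P_R2 = 0.07143 W

Final answers:
1. V_1 = 2.143 V
2. I_R1 = 0.01429 A
3. P_R2 = 0.03061 W
4. P_total = 0.07143 W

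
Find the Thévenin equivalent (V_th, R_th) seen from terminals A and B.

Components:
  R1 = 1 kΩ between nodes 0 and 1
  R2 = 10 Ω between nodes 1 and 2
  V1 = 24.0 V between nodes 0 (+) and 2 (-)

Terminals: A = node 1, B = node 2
Step 1 — V_th is the open-circuit voltage V_A - V_B (nothing connected across the terminals).
Nodal analysis, taking node 2 as the 0 V reference.
Source V1 fixes V_0 = 24 V.
KCL at each unknown node (sum of currents leaving = 0; resistances in Ω):
  Node 1: (V_1 - 24)/1000 + (V_1 - 0)/10 = 0
Collecting terms: 0.101 × V_1 = 0.024  =>  V_1 = 0.2376 V
V_th = V_1 - V_2 = 0.2376 - 0 = 0.2376 V
Step 2 — R_th: zero the source — replace V1 by a short circuit (node 2 merges into node 0) — and find the resistance seen between A (node 1) and B (node 0).
Reduce the network between node 1 (A) and node 0 (B) by series/parallel combination:
  Rp1 = R1 ‖ R2 (parallel, both between nodes 0 and 1) = 1/(1/1000 + 1/10) = 9.901 Ω
R_th = 9.901 Ω

Final answer: V_th = 0.2376 V, R_th = 9.901 Ω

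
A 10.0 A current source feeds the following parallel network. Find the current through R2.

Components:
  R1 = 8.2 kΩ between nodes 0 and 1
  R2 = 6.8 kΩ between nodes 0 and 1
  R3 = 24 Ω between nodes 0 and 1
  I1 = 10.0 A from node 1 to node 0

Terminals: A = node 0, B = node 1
All resistors sit directly between nodes 0 and 1, so they are in parallel and share one voltage V; the full source current 10 A splits among them.
1/R_par = 1/8200 + 1/6800 + 1/24 = 0.04194 S  =>  R_par = 23.85 Ω
V = I × R_par = 10 × 23.85 = 238.5 V
I_R2 = V/R2 = 238.5/6800 = 0.03507 A

Final answer: 0.03507 A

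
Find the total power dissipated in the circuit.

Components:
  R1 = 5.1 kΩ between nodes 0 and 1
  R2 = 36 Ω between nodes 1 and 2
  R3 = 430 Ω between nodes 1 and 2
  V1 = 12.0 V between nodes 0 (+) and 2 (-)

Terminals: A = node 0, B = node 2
Nodal analysis, taking node 2 as the 0 V reference.
Source V1 fixes V_0 = 12 V.
KCL at each unknown node (sum of currents leaving = 0; resistances in Ω):
  Node 1: (V_1 - 12)/5100 + (V_1 - 0)/36 + (V_1 - 0)/430 = 0
Collecting terms: 0.0303 × V_1 = 0.002353  =>  V_1 = 0.07766 V
Power in each resistor, P = (ΔV)²/R:
  P_R1 = (12 - 0.07766)²/5100 = 0.02787 W
  P_R2 = (0.07766 - 0)²/36 = 0.0001675 W
  P_R3 = (0.07766 - 0)²/430 = 0.00001402 W
P_total = P_R1 + P_R2 + P_R3 = 0.02805 W

Final answer: 0.02805 W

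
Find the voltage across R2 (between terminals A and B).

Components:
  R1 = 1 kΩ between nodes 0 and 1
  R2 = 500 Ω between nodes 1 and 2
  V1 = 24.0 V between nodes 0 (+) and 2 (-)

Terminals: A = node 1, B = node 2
R1 and R2 are in series across V1 (node 0 → node 1 → node 2), and the output A–B is taken across R2, so this is a voltage divider.
Series current: I = V1/(R1 + R2) = 24/(1000 + 500) = 24/1500 = 0.016 A
V_R2 = I × R2 = V1 × R2/(R1 + R2) = 24 × 500/1500 = 8 V

Final answer: 8 V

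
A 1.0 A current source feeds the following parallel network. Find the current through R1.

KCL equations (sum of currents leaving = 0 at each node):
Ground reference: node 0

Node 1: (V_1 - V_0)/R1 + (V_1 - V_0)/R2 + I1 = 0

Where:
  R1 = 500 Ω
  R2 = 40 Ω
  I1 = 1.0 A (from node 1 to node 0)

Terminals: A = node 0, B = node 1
All resistors sit directly between nodes 0 and 1, so they are in parallel and share one voltage V; the full source current 1 A splits among them.
1/R_par = 1/500 + 1/40 = 0.027 S  =>  R_par = 37.04 Ω
V = I × R_par = 1 × 37.04 = 37.04 V
I_R1 = V/R1 = 37.04/500 = 0.07407 A

Final answer: 0.07407 A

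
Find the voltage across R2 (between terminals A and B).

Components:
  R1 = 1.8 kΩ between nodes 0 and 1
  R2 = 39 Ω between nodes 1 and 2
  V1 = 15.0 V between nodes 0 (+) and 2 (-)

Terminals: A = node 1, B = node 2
R1 and R2 are in series across V1 (node 0 → node 1 → node 2), and the output A–B is taken across R2, so this is a voltage divider.
Series current: I = V1/(R1 + R2) = 15/(1800 + 39) = 15/1839 = 0.008157 A
V_R2 = I × R2 = V1 × R2/(R1 + R2) = 15 × 39/1839 = 0.3181 V

Final answer: 0.3181 V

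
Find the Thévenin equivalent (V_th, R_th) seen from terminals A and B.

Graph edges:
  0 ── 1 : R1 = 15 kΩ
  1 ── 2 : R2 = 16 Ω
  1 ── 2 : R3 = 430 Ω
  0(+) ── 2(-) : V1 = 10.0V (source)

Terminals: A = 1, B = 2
Step 1 — V_th is the open-circuit voltage V_A - V_B (nothing connected across the terminals).
Nodal analysis, taking node 2 as the 0 V reference.
Source V1 fixes V_0 = 10 V.
KCL at each unknown node (sum of currents leaving = 0; resistances in Ω):
  Node 1: (V_1 - 10)/15000 + (V_1 - 0)/16 + (V_1 - 0)/430 = 0
Collecting terms: 0.06489 × V_1 = 0.0006667  =>  V_1 = 0.01027 V
V_th = V_1 - V_2 = 0.01027 - 0 = 0.01027 V
Step 2 — R_th: zero the source — replace V1 by a short circuit (node 2 merges into node 0) — and find the resistance seen between A (node 1) and B (node 0).
Reduce the network between node 1 (A) and node 0 (B) by series/parallel combination:
  Rp1 = R1 ‖ R2 ‖ R3 (parallel, all between nodes 0 and 1) = 1/(1/15000 + 1/16 + 1/430) = 15.41 Ω
R_th = 15.41 Ω

Final answer: V_th = 0.01027 V, R_th = 15.41 Ω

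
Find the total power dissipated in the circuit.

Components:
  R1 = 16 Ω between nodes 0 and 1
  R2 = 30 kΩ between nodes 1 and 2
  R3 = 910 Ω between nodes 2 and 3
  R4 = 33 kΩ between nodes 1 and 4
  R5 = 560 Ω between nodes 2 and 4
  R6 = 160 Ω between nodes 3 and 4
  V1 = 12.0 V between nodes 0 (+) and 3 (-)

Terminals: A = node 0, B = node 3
Nodal analysis, taking node 3 as the 0 V reference.
Source V1 fixes V_0 = 12 V.
KCL at each unknown node (sum of currents leaving = 0; resistances in Ω):
  Node 1: (V_1 - 12)/16 + (V_1 - V_2)/30000 + (V_1 - V_4)/33000 = 0
  Node 2: (V_2 - V_1)/30000 + (V_2 - 0)/910 + (V_2 - V_4)/560 = 0
  Node 4: (V_4 - V_1)/33000 + (V_4 - V_2)/560 + (V_4 - 0)/160 = 0
Collecting terms (coefficients in siemens):
  0.06256·V_1 - 0.00003333·V_2 - 0.0000303·V_4 = 0.75
  0.002918·V_2 - 0.00003333·V_1 - 0.001786·V_4 = 0
  0.008066·V_4 - 0.0000303·V_1 - 0.001786·V_2 = 0
Solving these 3 simultaneous equations (Gaussian elimination) gives:
  V_1 = 11.99 V, V_2 = 0.1903 V, V_4 = 0.08716 V
Power in each resistor, P = (ΔV)²/R:
  P_R1 = (12 - 11.99)²/16 = 0.000009093 W
  P_R2 = (11.99 - 0.1903)²/30000 = 0.004639 W
  P_R3 = (0.1903 - 0)²/910 = 0.00003979 W
  P_R4 = (11.99 - 0.08716)²/33000 = 0.004292 W
  P_R5 = (0.1903 - 0.08716)²/560 = 0.00001899 W
  P_R6 = (0 - 0.08716)²/160 = 0.00004749 W
P_total = P_R1 + P_R2 + P_R3 + P_R4 + P_R5 + P_R6 = 0.009047 W

Final answer: 0.009047 W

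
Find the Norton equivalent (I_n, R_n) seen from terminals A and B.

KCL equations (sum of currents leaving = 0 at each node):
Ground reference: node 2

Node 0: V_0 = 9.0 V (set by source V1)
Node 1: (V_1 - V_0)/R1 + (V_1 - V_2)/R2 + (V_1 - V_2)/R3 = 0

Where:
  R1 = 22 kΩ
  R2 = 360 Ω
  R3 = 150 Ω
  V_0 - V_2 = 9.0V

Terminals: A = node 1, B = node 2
Find the Thévenin equivalent first; then I_n = V_th/R_th and R_n = R_th.
Step 1 — V_th is the open-circuit voltage V_A - V_B (nothing connected across the terminals).
Nodal analysis, taking node 2 as the 0 V reference.
Source V1 fixes V_0 = 9 V.
KCL at each unknown node (sum of currents leaving = 0; resistances in Ω):
  Node 1: (V_1 - 9)/22000 + (V_1 - 0)/360 + (V_1 - 0)/150 = 0
Collecting terms: 0.00949 × V_1 = 0.0004091  =>  V_1 = 0.04311 V
V_th = V_1 - V_2 = 0.04311 - 0 = 0.04311 V
Step 2 — R_th: zero the source — replace V1 by a short circuit (node 2 merges into node 0) — and find the resistance seen between A (node 1) and B (node 0).
Reduce the network between node 1 (A) and node 0 (B) by series/parallel combination:
  Rp1 = R1 ‖ R2 ‖ R3 (parallel, all between nodes 0 and 1) = 1/(1/22000 + 1/360 + 1/150) = 105.4 Ω
R_th = 105.4 Ω
I_n = V_th/R_th = 0.04311/105.4 = 0.0004091 A, and R_n = R_th = 105.4 Ω

Final answer: I_n = 0.0004091 A, R_n = 105.4 Ω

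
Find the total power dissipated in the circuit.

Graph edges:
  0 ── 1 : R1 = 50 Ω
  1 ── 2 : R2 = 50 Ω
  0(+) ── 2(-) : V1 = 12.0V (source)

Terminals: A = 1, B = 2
Nodal analysis, taking node 2 as the 0 V reference.
Source V1 fixes V_0 = 12 V.
KCL at each unknown node (sum of currents leaving = 0; resistances in Ω):
  Node 1: (V_1 - 12)/50 + (V_1 - 0)/50 = 0
Collecting terms: 0.04 × V_1 = 0.24  =>  V_1 = 6 V
Power in each resistor, P = (ΔV)²/R:
  P_R1 = (12 - 6)²/50 = 0.72 W
  P_R2 = (6 - 0)²/50 = 0.72 W
P_total = P_R1 + P_R2 = 1.44 W

Final answer: 1.44 W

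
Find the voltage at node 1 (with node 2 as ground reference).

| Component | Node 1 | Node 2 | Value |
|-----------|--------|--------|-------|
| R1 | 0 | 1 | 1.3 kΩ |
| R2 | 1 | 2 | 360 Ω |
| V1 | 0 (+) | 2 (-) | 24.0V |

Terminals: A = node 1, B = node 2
Nodal analysis, taking node 2 as the 0 V reference.
Source V1 fixes V_0 = 24 V.
KCL at each unknown node (sum of currents leaving = 0; resistances in Ω):
  Node 1: (V_1 - 24)/1300 + (V_1 - 0)/360 = 0
Collecting terms: 0.003547 × V_1 = 0.01846  =>  V_1 = 5.205 V
The requested potential is V_1 = 5.205 V.

Final answer: V_1 = 5.205 V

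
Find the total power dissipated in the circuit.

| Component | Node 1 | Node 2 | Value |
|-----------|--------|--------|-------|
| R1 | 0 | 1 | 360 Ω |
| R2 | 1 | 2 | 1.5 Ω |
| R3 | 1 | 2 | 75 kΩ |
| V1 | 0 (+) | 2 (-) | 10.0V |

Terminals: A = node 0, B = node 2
Nodal analysis, taking node 2 as the 0 V reference.
Source V1 fixes V_0 = 10 V.
KCL at each unknown node (sum of currents leaving = 0; resistances in Ω):
  Node 1: (V_1 - 10)/360 + (V_1 - 0)/1.5 + (V_1 - 0)/75000 = 0
Collecting terms: 0.6695 × V_1 = 0.02778  =>  V_1 = 0.04149 V
Power in each resistor, P = (ΔV)²/R:
  P_R1 = (10 - 0.04149)²/360 = 0.2755 W
  P_R2 = (0.04149 - 0)²/1.5 = 0.001148 W
  P_R3 = (0.04149 - 0)²/75000 = 0.00000002296 W
P_total = P_R1 + P_R2 + P_R3 = 0.2766 W

Final answer: 0.2766 W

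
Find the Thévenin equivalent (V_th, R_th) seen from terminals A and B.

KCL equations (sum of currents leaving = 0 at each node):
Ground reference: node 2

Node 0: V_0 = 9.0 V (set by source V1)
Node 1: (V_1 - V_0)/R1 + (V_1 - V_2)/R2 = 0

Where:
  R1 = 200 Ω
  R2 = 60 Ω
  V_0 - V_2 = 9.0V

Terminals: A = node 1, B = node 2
Step 1 — V_th is the open-circuit voltage V_A - V_B (nothing connected across the terminals).
Nodal analysis, taking node 2 as the 0 V reference.
Source V1 fixes V_0 = 9 V.
KCL at each unknown node (sum of currents leaving = 0; resistances in Ω):
  Node 1: (V_1 - 9)/200 + (V_1 - 0)/60 = 0
Collecting terms: 0.02167 × V_1 = 0.045  =>  V_1 = 2.077 V
V_th = V_1 - V_2 = 2.077 - 0 = 2.077 V
Step 2 — R_th: zero the source — replace V1 by a short circuit (node 2 merges into node 0) — and find the resistance seen between A (node 1) and B (node 0).
Reduce the network between node 1 (A) and node 0 (B) by series/parallel combination:
  Rp1 = R1 ‖ R2 (parallel, both between nodes 0 and 1) = 1/(1/200 + 1/60) = 46.15 Ω
R_th = 46.15 Ω

Final answer: V_th = 2.077 V, R_th = 46.15 Ω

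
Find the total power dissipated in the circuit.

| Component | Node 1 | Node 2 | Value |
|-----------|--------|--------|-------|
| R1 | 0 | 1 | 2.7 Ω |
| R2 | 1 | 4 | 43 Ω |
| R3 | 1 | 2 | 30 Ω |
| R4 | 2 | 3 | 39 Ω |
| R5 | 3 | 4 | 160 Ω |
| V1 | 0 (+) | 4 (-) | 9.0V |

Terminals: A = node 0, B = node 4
Nodal analysis, taking node 4 as the 0 V reference.
Source V1 fixes V_0 = 9 V.
KCL at each unknown node (sum of currents leaving = 0; resistances in Ω):
  Node 1: (V_1 - 9)/2.7 + (V_1 - 0)/43 + (V_1 - V_2)/30 = 0
  Node 2: (V_2 - V_1)/30 + (V_2 - V_3)/39 = 0
  Node 3: (V_3 - V_2)/39 + (V_3 - 0)/160 = 0
Collecting terms (coefficients in siemens):
  0.427·V_1 - 0.03333·V_2 = 3.333
  0.05897·V_2 - 0.03333·V_1 - 0.02564·V_3 = 0
  0.03189·V_3 - 0.02564·V_2 = 0
Solving these 3 simultaneous equations (Gaussian elimination) gives:
  V_1 = 8.375 V, V_2 = 7.278 V, V_3 = 5.852 V
Power in each resistor, P = (ΔV)²/R:
  P_R1 = (9 - 8.375)²/2.7 = 0.1445 W
  P_R2 = (8.375 - 0)²/43 = 1.631 W
  P_R3 = (8.375 - 7.278)²/30 = 0.04013 W
  P_R4 = (7.278 - 5.852)²/39 = 0.05217 W
  P_R5 = (5.852 - 0)²/160 = 0.214 W
P_total = P_R1 + P_R2 + P_R3 + P_R4 + P_R5 = 2.082 W

Final answer: 2.082 W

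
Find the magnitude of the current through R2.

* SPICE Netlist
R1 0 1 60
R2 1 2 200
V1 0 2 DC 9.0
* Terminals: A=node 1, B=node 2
Nodal analysis, taking node 2 as the 0 V reference.
Source V1 fixes V_0 = 9 V.
KCL at each unknown node (sum of currents leaving = 0; resistances in Ω):
  Node 1: (V_1 - 9)/60 + (V_1 - 0)/200 = 0
Collecting terms: 0.02167 × V_1 = 0.15  =>  V_1 = 6.923 V
I_R2 = (V_1 - V_2)/R2 = (6.923 - 0)/200 = 0.03462 A
|I_R2| = 0.03462 A

Final answer: |I_R2| = 0.03462 A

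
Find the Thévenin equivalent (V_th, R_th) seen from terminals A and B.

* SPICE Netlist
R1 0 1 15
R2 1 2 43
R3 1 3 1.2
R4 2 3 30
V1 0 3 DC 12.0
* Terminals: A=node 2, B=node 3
Step 1 — V_th is the open-circuit voltage V_A - V_B (nothing connected across the terminals).
Nodal analysis, taking node 3 as the 0 V reference.
Source V1 fixes V_0 = 12 V.
KCL at each unknown node (sum of currents leaving = 0; resistances in Ω):
  Node 1: (V_1 - 12)/15 + (V_1 - V_2)/43 + (V_1 - 0)/1.2 = 0
  Node 2: (V_2 - V_1)/43 + (V_2 - 0)/30 = 0
Collecting terms (coefficients in siemens):
  0.9233·V_1 - 0.02326·V_2 = 0.8
  0.05659·V_2 - 0.02326·V_1 = 0
Determinant D = (0.9233)(0.05659) - (-0.02326)(-0.02326) = 0.05171
V_1 = [(0.8)(0.05659) - (-0.02326)(0)]/D = 0.8756 V
V_2 = [(0.9233)(0) - (0.8)(-0.02326)]/D = 0.3598 V
V_th = V_2 - V_3 = 0.3598 - 0 = 0.3598 V
Step 2 — R_th: zero the source — replace V1 by a short circuit (node 3 merges into node 0) — and find the resistance seen between A (node 2) and B (node 0).
Reduce the network between node 2 (A) and node 0 (B) by series/parallel combination:
  Rp1 = R1 ‖ R3 (parallel, both between nodes 0 and 1) = 1/(1/15 + 1/1.2) = 1.111 Ω
  Rs1 = R2 + Rp1 (series, joined only at node 1) = 43 + 1.111 = 44.11 Ω
  Rp2 = R4 ‖ Rs1 (parallel, both between nodes 0 and 2) = 1/(1/30 + 1/44.11) = 17.86 Ω
R_th = 17.86 Ω

Final answer: V_th = 0.3598 V, R_th = 17.86 Ω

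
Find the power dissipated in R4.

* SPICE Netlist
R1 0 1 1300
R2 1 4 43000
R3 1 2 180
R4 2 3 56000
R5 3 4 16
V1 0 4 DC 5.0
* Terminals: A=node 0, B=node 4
Nodal analysis, taking node 4 as the 0 V reference.
Source V1 fixes V_0 = 5 V.
KCL at each unknown node (sum of currents leaving = 0; resistances in Ω):
  Node 1: (V_1 - 5)/1300 + (V_1 - 0)/43000 + (V_1 - V_2)/180 = 0
  Node 2: (V_2 - V_1)/180 + (V_2 - V_3)/56000 = 0
  Node 3: (V_3 - V_2)/56000 + (V_3 - 0)/16 = 0
Collecting terms (coefficients in siemens):
  0.006348·V_1 - 0.005556·V_2 = 0.003846
  0.005573·V_2 - 0.005556·V_1 - 0.00001786·V_3 = 0
  0.06252·V_3 - 0.00001786·V_2 = 0
Solving these 3 simultaneous equations (Gaussian elimination) gives:
  V_1 = 4.747 V, V_2 = 4.731 V, V_3 = 0.001351 V
I_R4 = (V_2 - V_3)/R4 = (4.731 - 0.001351)/56000 = 0.00008447 A
P_R4 = I_R4² × R4 = (0.00008447)² × 56000 = 0.0003995 W

Final answer: 0.0003995 W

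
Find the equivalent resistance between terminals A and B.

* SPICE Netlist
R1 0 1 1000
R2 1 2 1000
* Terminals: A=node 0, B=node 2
Reduce the network between node 0 (A) and node 2 (B) by series/parallel combination:
  Rs1 = R1 + R2 (series, joined only at node 1) = 1000 + 1000 = 2000 Ω
R_eq = 2 kΩ

Final answer: 2 kΩ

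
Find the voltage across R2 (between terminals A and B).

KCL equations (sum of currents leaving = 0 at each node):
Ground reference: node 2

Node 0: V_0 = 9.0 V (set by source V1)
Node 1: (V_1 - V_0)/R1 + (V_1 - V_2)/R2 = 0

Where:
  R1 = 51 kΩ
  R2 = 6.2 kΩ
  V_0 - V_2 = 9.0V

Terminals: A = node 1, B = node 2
R1 and R2 are in series across V1 (node 0 → node 1 → node 2), and the output A–B is taken across R2, so this is a voltage divider.
Series current: I = V1/(R1 + R2) = 9/(51000 + 6200) = 9/57200 = 0.0001573 A
V_R2 = I × R2 = V1 × R2/(R1 + R2) = 9 × 6200/57200 = 0.9755 V

Final answer: 0.9755 V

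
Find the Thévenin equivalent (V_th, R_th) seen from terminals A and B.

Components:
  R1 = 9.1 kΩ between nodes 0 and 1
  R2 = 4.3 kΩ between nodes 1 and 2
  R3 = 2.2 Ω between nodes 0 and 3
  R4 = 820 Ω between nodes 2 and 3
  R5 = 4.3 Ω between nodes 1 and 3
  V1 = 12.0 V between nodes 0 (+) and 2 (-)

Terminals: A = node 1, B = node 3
Step 1 — V_th is the open-circuit voltage V_A - V_B (nothing connected across the terminals).
Nodal analysis, taking node 2 as the 0 V reference.
Source V1 fixes V_0 = 12 V.
KCL at each unknown node (sum of currents leaving = 0; resistances in Ω):
  Node 1: (V_1 - 12)/9100 + (V_1 - 0)/4300 + (V_1 - V_3)/4.3 = 0
  Node 3: (V_3 - 12)/2.2 + (V_3 - 0)/820 + (V_3 - V_1)/4.3 = 0
Collecting terms (coefficients in siemens):
  0.2329·V_1 - 0.2326·V_3 = 0.001319
  0.6883·V_3 - 0.2326·V_1 = 5.455
Determinant D = (0.2329)(0.6883) - (-0.2326)(-0.2326) = 0.1062
V_1 = [(0.001319)(0.6883) - (-0.2326)(5.455)]/D = 11.95 V
V_3 = [(0.2329)(5.455) - (0.001319)(-0.2326)]/D = 11.96 V
V_th = V_1 - V_3 = 11.95 - 11.96 = -0.01193 V
Step 2 — R_th: zero the source — replace V1 by a short circuit (node 2 merges into node 0) — and find the resistance seen between A (node 1) and B (node 3).
Reduce the network between node 1 (A) and node 3 (B) by series/parallel combination:
  Rp1 = R1 ‖ R2 (parallel, both between nodes 0 and 1) = 1/(1/9100 + 1/4300) = 2920 Ω
  Rp2 = R3 ‖ R4 (parallel, both between nodes 0 and 3) = 1/(1/2.2 + 1/820) = 2.194 Ω
  Rs1 = Rp1 + Rp2 (series, joined only at node 0) = 2920 + 2.194 = 2922 Ω
  Rp3 = R5 ‖ Rs1 (parallel, both between nodes 1 and 3) = 1/(1/4.3 + 1/2922) = 4.294 Ω
R_th = 4.294 Ω

Final answer: V_th = -0.01193 V, R_th = 4.294 Ω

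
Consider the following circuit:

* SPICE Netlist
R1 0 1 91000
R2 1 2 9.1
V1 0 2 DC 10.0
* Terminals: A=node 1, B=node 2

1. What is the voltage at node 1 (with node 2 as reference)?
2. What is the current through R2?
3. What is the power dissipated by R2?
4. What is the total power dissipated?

Nodal analysis, taking node 2 as the 0 V reference.
Source V1 fixes V_0 = 10 V.
KCL at each unknown node (sum of currents leaving = 0; resistances in Ω):
  Node 1: (V_1 - 10)/91000 + (V_1 - 0)/9.1 = 0
Collecting terms: 0.1099 × V_1 = 0.0001099  =>  V_1 = 0.0009999 V
Part 1:
  Read off the nodal solution: V_1 = 0.0009999 V
Part 2:
  I_R2 = (V_1 - V_2)/R2 = (0.0009999 - 0)/9.1 = 0.0001099 A
  Magnitude: I_R2 = 0.0001099 A
Part 3:
  I_R2 = (V_1 - V_2)/R2 = (0.0009999 - 0)/9.1 = 0.0001099 A
  P_R2 = I_R2² × R2 = (0.0001099)² × 9.1 = 0.0000001099 W
Part 4:
  Power in each resistor, P = (ΔV)²/R:
    P_R1 = (10 - 0.0009999)²/91000 = 0.001099 W
    P_R2 = (0.0009999 - 0)²/9.1 = 0.0000001099 W
  P_total = P_R1 + P_R2 = 0.001099 W

Final answers:
1. V_1 = 0.0009999 V
2. I_R2 = 0.0001099 A
3. P_R2 = 1.099e-07 W
4. P_total = 0.001099 W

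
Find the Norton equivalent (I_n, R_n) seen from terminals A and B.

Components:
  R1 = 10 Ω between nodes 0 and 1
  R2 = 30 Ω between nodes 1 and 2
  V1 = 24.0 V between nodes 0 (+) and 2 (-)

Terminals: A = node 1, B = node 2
Find the Thévenin equivalent first; then I_n = V_th/R_th and R_n = R_th.
Step 1 — V_th is the open-circuit voltage V_A - V_B (nothing connected across the terminals).
Nodal analysis, taking node 2 as the 0 V reference.
Source V1 fixes V_0 = 24 V.
KCL at each unknown node (sum of currents leaving = 0; resistances in Ω):
  Node 1: (V_1 - 24)/10 + (V_1 - 0)/30 = 0
Collecting terms: 0.1333 × V_1 = 2.4  =>  V_1 = 18 V
V_th = V_1 - V_2 = 18 - 0 = 18 V
Step 2 — R_th: zero the source — replace V1 by a short circuit (node 2 merges into node 0) — and find the resistance seen between A (node 1) and B (node 0).
Reduce the network between node 1 (A) and node 0 (B) by series/parallel combination:
  Rp1 = R1 ‖ R2 (parallel, both between nodes 0 and 1) = 1/(1/10 + 1/30) = 7.5 Ω
R_th = 7.5 Ω
I_n = V_th/R_th = 18/7.5 = 2.4 A, and R_n = R_th = 7.5 Ω

Final answer: I_n = 2.4 A, R_n = 7.5 Ω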